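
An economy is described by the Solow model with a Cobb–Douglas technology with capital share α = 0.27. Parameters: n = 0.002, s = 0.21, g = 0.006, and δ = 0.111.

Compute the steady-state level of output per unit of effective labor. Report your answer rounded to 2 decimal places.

At the steady state, Δk = 0, so s·k^α = (n + g + δ)·k.
Rearranging, k^(1−α) = s / (n + g + δ).
k^0.73 = 0.21 / (0.002 + 0.006 + 0.111) = 0.21 / 0.119 = 1.7647
k* = 1.7647^(1/0.73) ≈ 2.1772
y* = (k*)^α = 2.1772^0.27 ≈ 1.2338

y* ≈ 1.23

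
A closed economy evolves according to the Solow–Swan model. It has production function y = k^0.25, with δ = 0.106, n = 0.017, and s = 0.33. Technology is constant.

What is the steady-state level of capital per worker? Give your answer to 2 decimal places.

Steady state requires s·f(k) = (n + δ)·k, i.e. s·k^α = (n + δ)·k.
Dividing both sides by k: k^(1−α) = s / (n + δ).
k^0.75 = 0.33 / (0.017 + 0.106) = 0.33 / 0.123 = 2.6829
k* = 2.6829^(1/0.75) ≈ 3.7280

k* ≈ 3.73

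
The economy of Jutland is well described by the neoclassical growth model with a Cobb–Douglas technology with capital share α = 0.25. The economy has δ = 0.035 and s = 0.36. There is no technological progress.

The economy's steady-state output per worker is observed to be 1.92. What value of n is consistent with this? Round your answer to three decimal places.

At the steady state, Δk = 0, so s·k^α = (n + δ)·k.
Since y* = [s/(n + δ)]^(α/(1−α)), we have s/(n + δ) = (y*)^((1−α)/α) = 1.92^3 = 7.0779.
Therefore n + δ = s / 7.0779 = 0.36 / 7.0779 = 0.0509, so n = 0.0509 − 0.035 = 0.0159.

n ≈ 0.016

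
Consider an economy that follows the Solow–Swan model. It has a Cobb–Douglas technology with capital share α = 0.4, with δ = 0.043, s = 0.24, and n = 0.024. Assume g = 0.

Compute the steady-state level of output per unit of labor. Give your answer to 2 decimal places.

Steady state requires s·f(k) = (n + δ)·k, i.e. s·k^α = (n + δ)·k.
Dividing both sides by k: k^(1−α) = s / (n + δ).
k^0.6 = 0.24 / (0.024 + 0.043) = 0.24 / 0.067 = 3.5821
k* = 3.5821^(1/0.6) ≈ 8.3862
y* = (k*)^α = 8.3862^0.4 ≈ 2.3411

y* = 2.34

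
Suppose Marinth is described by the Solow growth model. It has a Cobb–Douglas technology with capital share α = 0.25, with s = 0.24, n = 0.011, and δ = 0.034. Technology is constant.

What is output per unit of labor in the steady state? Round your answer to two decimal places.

y* ≈ 1.75

At the steady state, Δk = 0, so s·k^α = (n + δ)·k.
Rearranging, k^(1−α) = s / (n + δ).
k^0.75 = 0.24 / (0.011 + 0.034) = 0.24 / 0.045 = 5.3333
k* = 5.3333^(1/0.75) ≈ 9.3181
y* = (k*)^α = 9.3181^0.25 ≈ 1.7472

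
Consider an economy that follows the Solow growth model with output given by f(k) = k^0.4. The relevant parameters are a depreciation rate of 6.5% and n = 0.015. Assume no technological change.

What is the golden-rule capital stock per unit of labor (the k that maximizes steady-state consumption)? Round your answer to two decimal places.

k_gold ≈ 14.62

The golden rule sets f'(k) = n + δ, i.e. α·k^(α−1) = n + δ.
So k^(1−α) = α / (n + δ) = 0.4 / 0.080 = 5.0000.
k_gold = 5.0000^(1/0.6) ≈ 14.6201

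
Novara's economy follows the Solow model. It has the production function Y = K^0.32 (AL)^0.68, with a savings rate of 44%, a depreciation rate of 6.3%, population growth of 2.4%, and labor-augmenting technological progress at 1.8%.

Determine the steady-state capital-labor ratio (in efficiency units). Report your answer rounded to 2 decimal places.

k* = 8.22

In steady state, investment equals break-even investment: s·k^α = (n + g + δ)·k.
Dividing both sides by k: k^(1−α) = s / (n + g + δ).
k^0.68 = 0.44 / (0.024 + 0.018 + 0.063) = 0.44 / 0.105 = 4.1905
k* = 4.1905^(1/0.68) ≈ 8.2243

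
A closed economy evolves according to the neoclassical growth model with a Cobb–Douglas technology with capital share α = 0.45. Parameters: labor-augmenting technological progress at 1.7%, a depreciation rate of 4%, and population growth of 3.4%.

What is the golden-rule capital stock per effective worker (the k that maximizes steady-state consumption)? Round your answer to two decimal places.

The golden rule sets f'(k) = n + g + δ, i.e. α·k^(α−1) = n + g + δ.
So k^(1−α) = α / (n + g + δ) = 0.45 / 0.091 = 4.9451.
k_gold = 4.9451^(1/0.55) ≈ 18.2867

k_gold ≈ 18.29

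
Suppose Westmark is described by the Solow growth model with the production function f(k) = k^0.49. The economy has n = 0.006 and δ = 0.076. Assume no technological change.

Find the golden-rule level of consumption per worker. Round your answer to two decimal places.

c_gold ≈ 2.84

At the golden rule, f'(k) = n + δ, so α·k^(α−1) = n + δ and k_gold = (α/(n + δ))^(1/(1−α)).
k_gold = (0.49/0.082)^(1/0.51) = 5.9756^1.9608 ≈ 33.2912
c_gold = f(k_gold) − (n + δ)·k_gold = 5.5711 − 0.082×33.2912 ≈ 2.8412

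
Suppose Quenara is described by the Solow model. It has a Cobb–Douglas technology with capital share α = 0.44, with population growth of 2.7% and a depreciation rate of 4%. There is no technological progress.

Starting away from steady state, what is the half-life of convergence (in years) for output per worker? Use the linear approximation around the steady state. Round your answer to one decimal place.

Near the steady state the convergence rate is λ = (1 − α)(n + δ).
λ = (1 − 0.44) × 0.067 = 0.56 × 0.067 = 0.03752
Half-life = ln 2 / λ = 0.6931 / 0.03752 ≈ 18.47 years

t_½ ≈ 18.5 years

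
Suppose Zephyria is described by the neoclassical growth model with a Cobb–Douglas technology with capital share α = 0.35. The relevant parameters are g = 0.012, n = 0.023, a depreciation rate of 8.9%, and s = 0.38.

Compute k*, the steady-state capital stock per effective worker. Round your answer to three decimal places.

At the steady state, Δk = 0, so s·k^α = (n + g + δ)·k.
Rearranging, k^(1−α) = s / (n + g + δ).
k^0.65 = 0.38 / (0.023 + 0.012 + 0.089) = 0.38 / 0.124 = 3.0645
k* = 3.0645^(1/0.65) ≈ 5.6007

k* = 5.601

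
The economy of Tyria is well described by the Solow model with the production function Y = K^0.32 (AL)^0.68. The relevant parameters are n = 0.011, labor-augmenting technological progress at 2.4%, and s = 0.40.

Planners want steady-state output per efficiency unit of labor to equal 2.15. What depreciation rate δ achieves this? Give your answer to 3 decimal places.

In steady state, investment equals break-even investment: s·k^α = (n + g + δ)·k.
Since y* = [s/(n + g + δ)]^(α/(1−α)), we have s/(n + g + δ) = (y*)^((1−α)/α) = 2.15^2.125 = 5.0866.
Therefore n + g + δ = s / 5.0866 = 0.40 / 5.0866 = 0.0786, so δ = 0.0786 − 0.035 = 0.0436.

δ ≈ 0.044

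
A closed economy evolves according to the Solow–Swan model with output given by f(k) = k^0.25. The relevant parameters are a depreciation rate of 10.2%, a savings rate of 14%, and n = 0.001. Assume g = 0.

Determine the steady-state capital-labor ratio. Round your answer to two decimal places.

k* ≈ 1.51

In steady state, investment equals break-even investment: s·k^α = (n + δ)·k.
Dividing both sides by k: k^(1−α) = s / (n + δ).
k^0.75 = 0.14 / (0.001 + 0.102) = 0.14 / 0.103 = 1.3592
k* = 1.3592^(1/0.75) ≈ 1.5056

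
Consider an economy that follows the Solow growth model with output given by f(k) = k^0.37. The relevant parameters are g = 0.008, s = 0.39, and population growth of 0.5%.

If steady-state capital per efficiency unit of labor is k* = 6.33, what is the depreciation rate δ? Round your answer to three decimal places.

δ ≈ 0.109

At the steady state, Δk = 0, so s·k^α = (n + g + δ)·k.
So s / (n + g + δ) = (k*)^(1−α) = 6.33^0.63 = 3.1980.
Therefore n + g + δ = s / 3.1980 = 0.39 / 3.1980 = 0.1220, so δ = 0.1220 − 0.013 = 0.1090.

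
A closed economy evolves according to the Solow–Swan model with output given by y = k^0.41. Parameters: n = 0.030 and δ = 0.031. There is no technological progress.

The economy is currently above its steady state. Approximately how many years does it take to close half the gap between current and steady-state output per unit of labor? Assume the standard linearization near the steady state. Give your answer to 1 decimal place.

Near the steady state the convergence rate is λ = (1 − α)(n + δ).
λ = (1 − 0.41) × 0.061 = 0.59 × 0.061 = 0.03599
Half-life = ln 2 / λ = 0.6931 / 0.03599 ≈ 19.26 years

about 19.3 years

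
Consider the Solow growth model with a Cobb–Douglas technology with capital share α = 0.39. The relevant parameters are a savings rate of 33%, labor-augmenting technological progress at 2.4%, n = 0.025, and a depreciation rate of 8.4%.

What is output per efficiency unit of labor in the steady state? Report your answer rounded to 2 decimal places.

In steady state, investment equals break-even investment: s·k^α = (n + g + δ)·k.
Dividing both sides by k: k^(1−α) = s / (n + g + δ).
k^0.61 = 0.33 / (0.025 + 0.024 + 0.084) = 0.33 / 0.133 = 2.4812
k* = 2.4812^(1/0.61) ≈ 4.4359
y* = (k*)^α = 4.4359^0.39 ≈ 1.7878

y* ≈ 1.79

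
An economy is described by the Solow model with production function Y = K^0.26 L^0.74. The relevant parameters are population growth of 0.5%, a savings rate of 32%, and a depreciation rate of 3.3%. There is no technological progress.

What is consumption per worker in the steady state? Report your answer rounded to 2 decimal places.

At the steady state, Δk = 0, so s·k^α = (n + δ)·k.
Rearranging, k^(1−α) = s / (n + δ).
k^0.74 = 0.32 / (0.005 + 0.033) = 0.32 / 0.038 = 8.4211
k* = 8.4211^(1/0.74) ≈ 17.8032
y* = (k*)^α = 17.8032^0.26 ≈ 2.1141
c* = (1 − s)·y* = (1 − 0.32) × 2.1141 ≈ 1.4376

c* ≈ 1.44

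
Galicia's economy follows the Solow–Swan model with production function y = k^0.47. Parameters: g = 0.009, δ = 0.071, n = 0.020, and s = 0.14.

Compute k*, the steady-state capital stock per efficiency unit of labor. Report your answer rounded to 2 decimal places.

k* ≈ 1.89

At the steady state, Δk = 0, so s·k^α = (n + g + δ)·k.
Rearranging, k^(1−α) = s / (n + g + δ).
k^0.53 = 0.14 / (0.020 + 0.009 + 0.071) = 0.14 / 0.100 = 1.4000
k* = 1.4000^(1/0.53) ≈ 1.8867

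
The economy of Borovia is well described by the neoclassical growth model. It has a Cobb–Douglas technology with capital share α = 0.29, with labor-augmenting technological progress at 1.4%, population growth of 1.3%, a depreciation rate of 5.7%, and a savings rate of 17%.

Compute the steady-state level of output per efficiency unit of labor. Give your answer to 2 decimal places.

y* = 1.33

Steady state requires s·f(k) = (n + g + δ)·k, i.e. s·k^α = (n + g + δ)·k.
Rearranging, k^(1−α) = s / (n + g + δ).
k^0.71 = 0.17 / (0.013 + 0.014 + 0.057) = 0.17 / 0.084 = 2.0238
k* = 2.0238^(1/0.71) ≈ 2.6991
y* = (k*)^α = 2.6991^0.29 ≈ 1.3337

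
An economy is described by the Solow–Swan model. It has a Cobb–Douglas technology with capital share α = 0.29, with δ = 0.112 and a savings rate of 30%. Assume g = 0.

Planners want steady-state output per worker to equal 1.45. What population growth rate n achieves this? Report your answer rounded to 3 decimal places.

At the steady state, Δk = 0, so s·k^α = (n + δ)·k.
Since y* = [s/(n + δ)]^(α/(1−α)), we have s/(n + δ) = (y*)^((1−α)/α) = 1.45^2.4483 = 2.4836.
Therefore n + δ = s / 2.4836 = 0.30 / 2.4836 = 0.1208, so n = 0.1208 − 0.112 = 0.0088.

n ≈ 0.009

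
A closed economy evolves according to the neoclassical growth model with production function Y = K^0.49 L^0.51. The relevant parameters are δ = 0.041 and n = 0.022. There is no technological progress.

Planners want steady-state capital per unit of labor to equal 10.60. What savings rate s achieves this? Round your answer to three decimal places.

s ≈ 0.210

In steady state, investment equals break-even investment: s·k^α = (n + δ)·k.
So s / (n + δ) = (k*)^(1−α) = 10.60^0.51 = 3.3335.
Therefore s = 3.3335 × (n + δ) = 3.3335 × 0.063 = 0.2100.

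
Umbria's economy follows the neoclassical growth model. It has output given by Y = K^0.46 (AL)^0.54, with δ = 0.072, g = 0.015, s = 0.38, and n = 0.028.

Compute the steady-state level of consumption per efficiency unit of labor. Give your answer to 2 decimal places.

c* ≈ 1.72

In steady state, investment equals break-even investment: s·k^α = (n + g + δ)·k.
Rearranging, k^(1−α) = s / (n + g + δ).
k^0.54 = 0.38 / (0.028 + 0.015 + 0.072) = 0.38 / 0.115 = 3.3043
k* = 3.3043^(1/0.54) ≈ 9.1466
y* = (k*)^α = 9.1466^0.46 ≈ 2.7681
c* = (1 − s)·y* = (1 − 0.38) × 2.7681 ≈ 1.7162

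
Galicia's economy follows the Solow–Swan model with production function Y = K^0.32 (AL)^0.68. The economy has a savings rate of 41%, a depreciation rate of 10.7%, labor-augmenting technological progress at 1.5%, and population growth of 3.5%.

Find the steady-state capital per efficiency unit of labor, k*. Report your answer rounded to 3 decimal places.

Steady state requires s·f(k) = (n + g + δ)·k, i.e. s·k^α = (n + g + δ)·k.
Rearranging, k^(1−α) = s / (n + g + δ).
k^0.68 = 0.41 / (0.035 + 0.015 + 0.107) = 0.41 / 0.157 = 2.6115
k* = 2.6115^(1/0.68) ≈ 4.1027

k* = 4.103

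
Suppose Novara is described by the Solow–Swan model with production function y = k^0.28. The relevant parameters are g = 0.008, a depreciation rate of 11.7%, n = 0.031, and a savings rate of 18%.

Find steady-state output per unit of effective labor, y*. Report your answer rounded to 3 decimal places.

y* = 1.057

In steady state, investment equals break-even investment: s·k^α = (n + g + δ)·k.
Dividing both sides by k: k^(1−α) = s / (n + g + δ).
k^0.72 = 0.18 / (0.031 + 0.008 + 0.117) = 0.18 / 0.156 = 1.1538
k* = 1.1538^(1/0.72) ≈ 1.2198
y* = (k*)^α = 1.2198^0.28 ≈ 1.0572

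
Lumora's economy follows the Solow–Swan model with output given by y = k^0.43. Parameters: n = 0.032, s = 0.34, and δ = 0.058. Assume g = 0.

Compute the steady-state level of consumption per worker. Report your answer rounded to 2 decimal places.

c* = 1.80

At the steady state, Δk = 0, so s·k^α = (n + δ)·k.
Dividing both sides by k: k^(1−α) = s / (n + δ).
k^0.57 = 0.34 / (0.032 + 0.058) = 0.34 / 0.090 = 3.7778
k* = 3.7778^(1/0.57) ≈ 10.2967
y* = (k*)^α = 10.2967^0.43 ≈ 2.7256
c* = (1 − s)·y* = (1 − 0.34) × 2.7256 ≈ 1.7989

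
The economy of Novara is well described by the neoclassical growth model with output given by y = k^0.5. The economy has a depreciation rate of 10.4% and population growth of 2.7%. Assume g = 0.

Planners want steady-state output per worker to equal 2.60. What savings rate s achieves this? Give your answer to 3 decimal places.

At the steady state, Δk = 0, so s·k^α = (n + δ)·k.
Since y* = [s/(n + δ)]^(α/(1−α)), we have s/(n + δ) = (y*)^((1−α)/α) = 2.60^1 = 2.6000.
Therefore s = 2.6000 × (n + δ) = 2.6000 × 0.131 = 0.3406.

s ≈ 0.341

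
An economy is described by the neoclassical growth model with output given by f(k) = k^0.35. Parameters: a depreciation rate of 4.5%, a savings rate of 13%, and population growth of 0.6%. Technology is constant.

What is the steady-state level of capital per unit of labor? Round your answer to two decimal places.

In steady state, investment equals break-even investment: s·k^α = (n + δ)·k.
Dividing both sides by k: k^(1−α) = s / (n + δ).
k^0.65 = 0.13 / (0.006 + 0.045) = 0.13 / 0.051 = 2.5490
k* = 2.5490^(1/0.65) ≈ 4.2188

k* ≈ 4.22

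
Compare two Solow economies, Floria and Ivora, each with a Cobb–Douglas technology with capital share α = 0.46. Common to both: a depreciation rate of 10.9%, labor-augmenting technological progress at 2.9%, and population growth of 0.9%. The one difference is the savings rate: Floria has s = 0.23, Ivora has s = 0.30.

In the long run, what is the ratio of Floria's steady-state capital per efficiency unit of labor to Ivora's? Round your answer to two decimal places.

Steady-state k* = [s/(n + g + δ)]^(1/(1−α)), so the ratio is [ (s_F/(n + g + δ)_F) / (s_I/(n + g + δ)_I) ]^1.8519.
s_F/(n + g + δ)_F = 0.23/0.147 = 1.5646; s_I/(n + g + δ)_I = 0.30/0.147 = 2.0408.
Ratio = (1.5646/2.0408)^1.8519 = 0.7667^1.8519 ≈ 0.6114

ratio ≈ 0.61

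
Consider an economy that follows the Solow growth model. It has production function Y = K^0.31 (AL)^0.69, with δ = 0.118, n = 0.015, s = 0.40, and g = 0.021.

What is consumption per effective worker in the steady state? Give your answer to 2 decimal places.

In steady state, investment equals break-even investment: s·k^α = (n + g + δ)·k.
Rearranging, k^(1−α) = s / (n + g + δ).
k^0.69 = 0.40 / (0.015 + 0.021 + 0.118) = 0.40 / 0.154 = 2.5974
k* = 2.5974^(1/0.69) ≈ 3.9882
y* = (k*)^α = 3.9882^0.31 ≈ 1.5355
c* = (1 − s)·y* = (1 − 0.40) × 1.5355 ≈ 0.9213

c* ≈ 0.92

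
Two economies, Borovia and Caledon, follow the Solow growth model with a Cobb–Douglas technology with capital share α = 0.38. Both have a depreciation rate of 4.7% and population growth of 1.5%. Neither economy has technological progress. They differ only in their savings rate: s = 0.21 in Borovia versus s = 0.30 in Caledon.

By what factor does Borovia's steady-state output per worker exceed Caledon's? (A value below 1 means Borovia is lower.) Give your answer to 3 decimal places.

y*_B / y*_C ≈ 0.804

Steady-state y* = [s/(n + δ)]^(α/(1−α)), so the ratio is [ (s_B/(n + δ)_B) / (s_C/(n + δ)_C) ]^0.6129.
s_B/(n + δ)_B = 0.21/0.062 = 3.3871; s_C/(n + δ)_C = 0.30/0.062 = 4.8387.
Ratio = (3.3871/4.8387)^0.6129 = 0.7000^0.6129 ≈ 0.8036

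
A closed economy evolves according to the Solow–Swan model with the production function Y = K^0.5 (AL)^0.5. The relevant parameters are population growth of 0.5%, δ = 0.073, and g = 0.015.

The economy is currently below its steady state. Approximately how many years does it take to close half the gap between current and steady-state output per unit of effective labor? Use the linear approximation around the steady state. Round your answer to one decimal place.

half-life ≈ 14.9 years

Near the steady state the convergence rate is λ = (1 − α)(n + g + δ).
λ = (1 − 0.5) × 0.093 = 0.5 × 0.093 = 0.0465
Half-life = ln 2 / λ = 0.6931 / 0.0465 ≈ 14.91 years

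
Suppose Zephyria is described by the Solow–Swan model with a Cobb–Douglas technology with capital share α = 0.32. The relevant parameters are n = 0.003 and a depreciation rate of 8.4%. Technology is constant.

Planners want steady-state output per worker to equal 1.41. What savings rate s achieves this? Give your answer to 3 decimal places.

s ≈ 0.181

At the steady state, Δk = 0, so s·k^α = (n + δ)·k.
Since y* = [s/(n + δ)]^(α/(1−α)), we have s/(n + δ) = (y*)^((1−α)/α) = 1.41^2.125 = 2.0753.
Therefore s = 2.0753 × (n + δ) = 2.0753 × 0.087 = 0.1806.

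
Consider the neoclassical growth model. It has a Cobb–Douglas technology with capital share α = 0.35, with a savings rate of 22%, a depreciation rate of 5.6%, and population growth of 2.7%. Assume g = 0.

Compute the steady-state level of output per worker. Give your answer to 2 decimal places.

In steady state, investment equals break-even investment: s·k^α = (n + δ)·k.
Dividing both sides by k: k^(1−α) = s / (n + δ).
k^0.65 = 0.22 / (0.027 + 0.056) = 0.22 / 0.083 = 2.6506
k* = 2.6506^(1/0.65) ≈ 4.4802
y* = (k*)^α = 4.4802^0.35 ≈ 1.6903

y* = 1.69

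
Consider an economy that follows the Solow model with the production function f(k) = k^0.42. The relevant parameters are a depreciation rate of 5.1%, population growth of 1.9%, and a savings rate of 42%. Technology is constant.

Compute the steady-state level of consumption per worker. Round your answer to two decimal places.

Steady state requires s·f(k) = (n + δ)·k, i.e. s·k^α = (n + δ)·k.
Rearranging, k^(1−α) = s / (n + δ).
k^0.58 = 0.42 / (0.019 + 0.051) = 0.42 / 0.070 = 6.0000
k* = 6.0000^(1/0.58) ≈ 21.9604
y* = (k*)^α = 21.9604^0.42 ≈ 3.6601
c* = (1 − s)·y* = (1 − 0.42) × 3.6601 ≈ 2.1229

c* = 2.12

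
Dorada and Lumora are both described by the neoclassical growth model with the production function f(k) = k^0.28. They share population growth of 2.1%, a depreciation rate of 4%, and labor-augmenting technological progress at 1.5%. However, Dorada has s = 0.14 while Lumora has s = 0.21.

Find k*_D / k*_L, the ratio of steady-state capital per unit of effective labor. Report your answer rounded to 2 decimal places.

ratio ≈ 0.57

Steady-state k* = [s/(n + g + δ)]^(1/(1−α)), so the ratio is [ (s_D/(n + g + δ)_D) / (s_L/(n + g + δ)_L) ]^1.3889.
s_D/(n + g + δ)_D = 0.14/0.076 = 1.8421; s_L/(n + g + δ)_L = 0.21/0.076 = 2.7632.
Ratio = (1.8421/2.7632)^1.3889 = 0.6667^1.3889 ≈ 0.5695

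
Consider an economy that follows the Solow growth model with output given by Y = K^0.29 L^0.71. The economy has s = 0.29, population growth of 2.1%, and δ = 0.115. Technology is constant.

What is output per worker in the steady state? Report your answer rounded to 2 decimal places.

In steady state, investment equals break-even investment: s·k^α = (n + δ)·k.
Rearranging, k^(1−α) = s / (n + δ).
k^0.71 = 0.29 / (0.021 + 0.115) = 0.29 / 0.136 = 2.1324
k* = 2.1324^(1/0.71) ≈ 2.9053
y* = (k*)^α = 2.9053^0.29 ≈ 1.3625

y* = 1.36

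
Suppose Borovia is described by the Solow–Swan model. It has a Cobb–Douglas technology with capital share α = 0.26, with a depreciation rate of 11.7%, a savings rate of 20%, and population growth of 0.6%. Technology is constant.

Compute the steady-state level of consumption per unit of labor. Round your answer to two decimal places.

c* ≈ 0.95

In steady state, investment equals break-even investment: s·k^α = (n + δ)·k.
Rearranging, k^(1−α) = s / (n + δ).
k^0.74 = 0.20 / (0.006 + 0.117) = 0.20 / 0.123 = 1.6260
k* = 1.6260^(1/0.74) ≈ 1.9288
y* = (k*)^α = 1.9288^0.26 ≈ 1.1862
c* = (1 − s)·y* = (1 − 0.20) × 1.1862 ≈ 0.9490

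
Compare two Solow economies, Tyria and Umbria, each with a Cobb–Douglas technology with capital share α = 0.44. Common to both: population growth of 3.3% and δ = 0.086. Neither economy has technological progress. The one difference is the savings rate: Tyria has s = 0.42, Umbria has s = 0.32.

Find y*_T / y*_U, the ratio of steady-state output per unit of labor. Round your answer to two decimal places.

y*_T / y*_U ≈ 1.24

Steady-state y* = [s/(n + δ)]^(α/(1−α)), so the ratio is [ (s_T/(n + δ)_T) / (s_U/(n + δ)_U) ]^0.7857.
s_T/(n + δ)_T = 0.42/0.119 = 3.5294; s_U/(n + δ)_U = 0.32/0.119 = 2.6891.
Ratio = (3.5294/2.6891)^0.7857 = 1.3125^0.7857 ≈ 1.2382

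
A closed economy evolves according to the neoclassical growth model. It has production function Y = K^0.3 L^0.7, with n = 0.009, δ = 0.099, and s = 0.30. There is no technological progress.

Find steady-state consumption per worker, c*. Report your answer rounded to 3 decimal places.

At the steady state, Δk = 0, so s·k^α = (n + δ)·k.
Rearranging, k^(1−α) = s / (n + δ).
k^0.7 = 0.30 / (0.009 + 0.099) = 0.30 / 0.108 = 2.7778
k* = 2.7778^(1/0.7) ≈ 4.3039
y* = (k*)^α = 4.3039^0.3 ≈ 1.5494
c* = (1 − s)·y* = (1 − 0.30) × 1.5494 ≈ 1.0846

c* ≈ 1.085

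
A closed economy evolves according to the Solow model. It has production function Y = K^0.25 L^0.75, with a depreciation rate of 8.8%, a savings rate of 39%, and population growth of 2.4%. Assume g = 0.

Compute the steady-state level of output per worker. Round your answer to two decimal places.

Steady state requires s·f(k) = (n + δ)·k, i.e. s·k^α = (n + δ)·k.
Dividing both sides by k: k^(1−α) = s / (n + δ).
k^0.75 = 0.39 / (0.024 + 0.088) = 0.39 / 0.112 = 3.4821
k* = 3.4821^(1/0.75) ≈ 5.2778
y* = (k*)^α = 5.2778^0.25 ≈ 1.5157

y* ≈ 1.52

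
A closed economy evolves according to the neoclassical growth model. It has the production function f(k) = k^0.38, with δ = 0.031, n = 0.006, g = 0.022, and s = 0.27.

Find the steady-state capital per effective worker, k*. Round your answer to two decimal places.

k* ≈ 11.62

In steady state, investment equals break-even investment: s·k^α = (n + g + δ)·k.
Rearranging, k^(1−α) = s / (n + g + δ).
k^0.62 = 0.27 / (0.006 + 0.022 + 0.031) = 0.27 / 0.059 = 4.5763
k* = 4.5763^(1/0.62) ≈ 11.6237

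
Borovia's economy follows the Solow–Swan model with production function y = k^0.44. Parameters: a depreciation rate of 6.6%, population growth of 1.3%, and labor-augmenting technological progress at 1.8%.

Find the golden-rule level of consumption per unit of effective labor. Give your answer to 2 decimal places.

At the golden rule, f'(k) = n + g + δ, so α·k^(α−1) = n + g + δ and k_gold = (α/(n + g + δ))^(1/(1−α)).
k_gold = (0.44/0.097)^(1/0.56) = 4.5361^1.7857 ≈ 14.8812
c_gold = f(k_gold) − (n + g + δ)·k_gold = 3.2807 − 0.097×14.8812 ≈ 1.8372

c_gold ≈ 1.84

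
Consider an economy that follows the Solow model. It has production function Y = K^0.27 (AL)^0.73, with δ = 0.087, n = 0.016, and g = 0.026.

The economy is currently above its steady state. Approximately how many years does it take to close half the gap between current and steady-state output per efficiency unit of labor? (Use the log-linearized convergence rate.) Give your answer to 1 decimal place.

Near the steady state the convergence rate is λ = (1 − α)(n + g + δ).
λ = (1 − 0.27) × 0.129 = 0.73 × 0.129 = 0.09417
Half-life = ln 2 / λ = 0.6931 / 0.09417 ≈ 7.36 years

about 7.4 years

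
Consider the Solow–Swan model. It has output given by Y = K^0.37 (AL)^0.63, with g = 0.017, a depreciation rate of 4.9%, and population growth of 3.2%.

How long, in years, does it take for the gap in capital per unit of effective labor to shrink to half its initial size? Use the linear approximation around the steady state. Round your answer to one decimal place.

about 11.2 years

Near the steady state the convergence rate is λ = (1 − α)(n + g + δ).
λ = (1 − 0.37) × 0.098 = 0.63 × 0.098 = 0.06174
Half-life = ln 2 / λ = 0.6931 / 0.06174 ≈ 11.23 years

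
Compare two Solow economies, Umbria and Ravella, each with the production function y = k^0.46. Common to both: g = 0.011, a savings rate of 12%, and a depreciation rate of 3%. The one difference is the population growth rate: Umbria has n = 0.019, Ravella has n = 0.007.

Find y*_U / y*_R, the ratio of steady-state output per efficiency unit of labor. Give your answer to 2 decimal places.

Steady-state y* = [s/(n + g + δ)]^(α/(1−α)), so the ratio is [ (s_U/(n + g + δ)_U) / (s_R/(n + g + δ)_R) ]^0.8519.
s_U/(n + g + δ)_U = 0.12/0.060 = 2.0000; s_R/(n + g + δ)_R = 0.12/0.048 = 2.5000.
Ratio = (2.0000/2.5000)^0.8519 = 0.8000^0.8519 ≈ 0.8269

ratio ≈ 0.83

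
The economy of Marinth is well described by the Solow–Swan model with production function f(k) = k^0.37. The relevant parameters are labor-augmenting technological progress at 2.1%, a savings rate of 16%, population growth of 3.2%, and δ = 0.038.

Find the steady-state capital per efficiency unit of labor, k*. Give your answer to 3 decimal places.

k* ≈ 2.449

In steady state, investment equals break-even investment: s·k^α = (n + g + δ)·k.
Rearranging, k^(1−α) = s / (n + g + δ).
k^0.63 = 0.16 / (0.032 + 0.021 + 0.038) = 0.16 / 0.091 = 1.7582
k* = 1.7582^(1/0.63) ≈ 2.4490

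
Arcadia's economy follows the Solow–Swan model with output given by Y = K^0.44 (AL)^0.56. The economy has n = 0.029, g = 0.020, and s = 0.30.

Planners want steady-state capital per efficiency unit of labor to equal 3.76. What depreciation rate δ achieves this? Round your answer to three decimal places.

δ ≈ 0.094

Steady state requires s·f(k) = (n + g + δ)·k, i.e. s·k^α = (n + g + δ)·k.
So s / (n + g + δ) = (k*)^(1−α) = 3.76^0.56 = 2.0994.
Therefore n + g + δ = s / 2.0994 = 0.30 / 2.0994 = 0.1429, so δ = 0.1429 − 0.049 = 0.0939.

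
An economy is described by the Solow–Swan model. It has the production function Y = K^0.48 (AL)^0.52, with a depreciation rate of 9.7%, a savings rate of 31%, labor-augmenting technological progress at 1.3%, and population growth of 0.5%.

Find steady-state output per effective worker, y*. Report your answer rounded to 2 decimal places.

At the steady state, Δk = 0, so s·k^α = (n + g + δ)·k.
Rearranging, k^(1−α) = s / (n + g + δ).
k^0.52 = 0.31 / (0.005 + 0.013 + 0.097) = 0.31 / 0.115 = 2.6957
k* = 2.6957^(1/0.52) ≈ 6.7331
y* = (k*)^α = 6.7331^0.48 ≈ 2.4977

y* = 2.50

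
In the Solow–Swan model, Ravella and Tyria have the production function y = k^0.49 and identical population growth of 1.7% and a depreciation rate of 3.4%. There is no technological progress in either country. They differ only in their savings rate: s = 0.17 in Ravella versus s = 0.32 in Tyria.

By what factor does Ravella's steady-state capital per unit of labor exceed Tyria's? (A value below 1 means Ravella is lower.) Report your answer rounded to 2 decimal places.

k*_R / k*_T ≈ 0.29

Steady-state k* = [s/(n + δ)]^(1/(1−α)), so the ratio is [ (s_R/(n + δ)_R) / (s_T/(n + δ)_T) ]^1.9608.
s_R/(n + δ)_R = 0.17/0.051 = 3.3333; s_T/(n + δ)_T = 0.32/0.051 = 6.2745.
Ratio = (3.3333/6.2745)^1.9608 = 0.5312^1.9608 ≈ 0.2893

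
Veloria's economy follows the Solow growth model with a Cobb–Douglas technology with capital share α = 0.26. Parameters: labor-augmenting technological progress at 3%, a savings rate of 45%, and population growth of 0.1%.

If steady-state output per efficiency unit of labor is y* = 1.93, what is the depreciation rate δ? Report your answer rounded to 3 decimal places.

δ ≈ 0.038

In steady state, investment equals break-even investment: s·k^α = (n + g + δ)·k.
Since y* = [s/(n + g + δ)]^(α/(1−α)), we have s/(n + g + δ) = (y*)^((1−α)/α) = 1.93^2.8462 = 6.4976.
Therefore n + g + δ = s / 6.4976 = 0.45 / 6.4976 = 0.0693, so δ = 0.0693 − 0.031 = 0.0383.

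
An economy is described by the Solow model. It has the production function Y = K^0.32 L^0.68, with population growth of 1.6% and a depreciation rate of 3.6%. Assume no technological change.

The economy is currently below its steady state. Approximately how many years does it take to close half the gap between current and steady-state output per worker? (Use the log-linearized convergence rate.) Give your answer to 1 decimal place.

t_½ ≈ 19.6 years

Near the steady state the convergence rate is λ = (1 − α)(n + δ).
λ = (1 − 0.32) × 0.052 = 0.68 × 0.052 = 0.03536
Half-life = ln 2 / λ = 0.6931 / 0.03536 ≈ 19.60 years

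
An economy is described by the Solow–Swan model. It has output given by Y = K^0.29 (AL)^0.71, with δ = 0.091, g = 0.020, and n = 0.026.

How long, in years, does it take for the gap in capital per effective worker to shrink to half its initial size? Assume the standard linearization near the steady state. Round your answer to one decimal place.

half-life ≈ 7.1 years

Near the steady state the convergence rate is λ = (1 − α)(n + g + δ).
λ = (1 − 0.29) × 0.137 = 0.71 × 0.137 = 0.09727
Half-life = ln 2 / λ = 0.6931 / 0.09727 ≈ 7.13 years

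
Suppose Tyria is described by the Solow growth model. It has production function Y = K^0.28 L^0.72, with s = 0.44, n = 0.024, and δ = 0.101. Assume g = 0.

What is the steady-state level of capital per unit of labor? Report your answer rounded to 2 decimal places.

In steady state, investment equals break-even investment: s·k^α = (n + δ)·k.
Dividing both sides by k: k^(1−α) = s / (n + δ).
k^0.72 = 0.44 / (0.024 + 0.101) = 0.44 / 0.125 = 3.5200
k* = 3.5200^(1/0.72) ≈ 5.7423

k* ≈ 5.74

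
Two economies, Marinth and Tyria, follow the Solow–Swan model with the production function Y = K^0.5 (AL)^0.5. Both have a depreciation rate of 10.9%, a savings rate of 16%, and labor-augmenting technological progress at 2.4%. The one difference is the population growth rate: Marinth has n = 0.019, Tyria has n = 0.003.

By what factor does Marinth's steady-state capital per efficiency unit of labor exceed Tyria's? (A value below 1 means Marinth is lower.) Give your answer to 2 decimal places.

Steady-state k* = [s/(n + g + δ)]^(1/(1−α)), so the ratio is [ (s_M/(n + g + δ)_M) / (s_T/(n + g + δ)_T) ]^2.
s_M/(n + g + δ)_M = 0.16/0.152 = 1.0526; s_T/(n + g + δ)_T = 0.16/0.136 = 1.1765.
Ratio = (1.0526/1.1765)^2 = 0.8947^2 ≈ 0.8005

k*_M / k*_T ≈ 0.80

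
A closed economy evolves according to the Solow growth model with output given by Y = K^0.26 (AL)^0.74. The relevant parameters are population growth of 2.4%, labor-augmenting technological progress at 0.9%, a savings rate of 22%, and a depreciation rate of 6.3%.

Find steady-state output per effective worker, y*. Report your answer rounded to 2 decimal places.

In steady state, investment equals break-even investment: s·k^α = (n + g + δ)·k.
Dividing both sides by k: k^(1−α) = s / (n + g + δ).
k^0.74 = 0.22 / (0.024 + 0.009 + 0.063) = 0.22 / 0.096 = 2.2917
k* = 2.2917^(1/0.74) ≈ 3.0669
y* = (k*)^α = 3.0669^0.26 ≈ 1.3383

y* = 1.34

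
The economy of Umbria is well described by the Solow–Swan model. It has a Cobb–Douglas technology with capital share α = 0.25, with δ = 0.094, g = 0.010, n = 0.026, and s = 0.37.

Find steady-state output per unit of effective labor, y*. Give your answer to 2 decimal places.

In steady state, investment equals break-even investment: s·k^α = (n + g + δ)·k.
Rearranging, k^(1−α) = s / (n + g + δ).
k^0.75 = 0.37 / (0.026 + 0.010 + 0.094) = 0.37 / 0.130 = 2.8462
k* = 2.8462^(1/0.75) ≈ 4.0335
y* = (k*)^α = 4.0335^0.25 ≈ 1.4172

y* ≈ 1.42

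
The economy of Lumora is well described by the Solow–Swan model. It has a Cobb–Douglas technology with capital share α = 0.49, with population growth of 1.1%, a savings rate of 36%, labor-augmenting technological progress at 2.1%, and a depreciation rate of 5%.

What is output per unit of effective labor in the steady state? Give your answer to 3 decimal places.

Steady state requires s·f(k) = (n + g + δ)·k, i.e. s·k^α = (n + g + δ)·k.
Dividing both sides by k: k^(1−α) = s / (n + g + δ).
k^0.51 = 0.36 / (0.011 + 0.021 + 0.050) = 0.36 / 0.082 = 4.3902
k* = 4.3902^(1/0.51) ≈ 18.1875
y* = (k*)^α = 18.1875^0.49 ≈ 4.1428

y* = 4.143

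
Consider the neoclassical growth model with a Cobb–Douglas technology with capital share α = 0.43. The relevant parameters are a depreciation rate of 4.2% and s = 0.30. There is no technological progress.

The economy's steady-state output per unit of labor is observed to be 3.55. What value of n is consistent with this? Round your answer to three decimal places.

In steady state, investment equals break-even investment: s·k^α = (n + δ)·k.
Since y* = [s/(n + δ)]^(α/(1−α)), we have s/(n + δ) = (y*)^((1−α)/α) = 3.55^1.3256 = 5.3627.
Therefore n + δ = s / 5.3627 = 0.30 / 5.3627 = 0.0559, so n = 0.0559 − 0.042 = 0.0139.

n ≈ 0.014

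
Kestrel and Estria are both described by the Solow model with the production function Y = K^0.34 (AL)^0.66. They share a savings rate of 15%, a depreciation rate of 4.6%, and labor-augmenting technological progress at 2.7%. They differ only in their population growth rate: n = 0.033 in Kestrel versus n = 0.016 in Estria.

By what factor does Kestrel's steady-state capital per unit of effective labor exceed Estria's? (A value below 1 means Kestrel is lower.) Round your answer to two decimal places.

Steady-state k* = [s/(n + g + δ)]^(1/(1−α)), so the ratio is [ (s_K/(n + g + δ)_K) / (s_E/(n + g + δ)_E) ]^1.5152.
s_K/(n + g + δ)_K = 0.15/0.106 = 1.4151; s_E/(n + g + δ)_E = 0.15/0.089 = 1.6854.
Ratio = (1.4151/1.6854)^1.5152 = 0.8396^1.5152 ≈ 0.7673

ratio ≈ 0.77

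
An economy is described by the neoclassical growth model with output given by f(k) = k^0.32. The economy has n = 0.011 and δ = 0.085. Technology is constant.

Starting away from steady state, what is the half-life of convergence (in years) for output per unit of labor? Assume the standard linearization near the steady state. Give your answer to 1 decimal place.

about 10.6 years

Near the steady state the convergence rate is λ = (1 − α)(n + δ).
λ = (1 − 0.32) × 0.096 = 0.68 × 0.096 = 0.06528
Half-life = ln 2 / λ = 0.6931 / 0.06528 ≈ 10.62 years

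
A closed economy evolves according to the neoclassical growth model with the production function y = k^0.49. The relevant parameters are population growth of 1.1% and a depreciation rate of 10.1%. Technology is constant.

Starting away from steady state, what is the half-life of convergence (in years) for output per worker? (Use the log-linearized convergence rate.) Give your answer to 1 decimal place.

half-life ≈ 12.1 years

Near the steady state the convergence rate is λ = (1 − α)(n + δ).
λ = (1 − 0.49) × 0.112 = 0.51 × 0.112 = 0.05712
Half-life = ln 2 / λ = 0.6931 / 0.05712 ≈ 12.13 years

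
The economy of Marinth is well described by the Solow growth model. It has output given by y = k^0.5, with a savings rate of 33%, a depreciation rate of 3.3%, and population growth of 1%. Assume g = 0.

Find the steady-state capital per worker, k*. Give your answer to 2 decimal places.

Steady state requires s·f(k) = (n + δ)·k, i.e. s·k^α = (n + δ)·k.
Rearranging, k^(1−α) = s / (n + δ).
k^0.5 = 0.33 / (0.010 + 0.033) = 0.33 / 0.043 = 7.6744
k* = 7.6744^(1/0.5) ≈ 58.8964

k* ≈ 58.90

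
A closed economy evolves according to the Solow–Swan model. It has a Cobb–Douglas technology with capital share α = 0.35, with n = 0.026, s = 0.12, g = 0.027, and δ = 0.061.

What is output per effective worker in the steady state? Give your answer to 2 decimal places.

Steady state requires s·f(k) = (n + g + δ)·k, i.e. s·k^α = (n + g + δ)·k.
Dividing both sides by k: k^(1−α) = s / (n + g + δ).
k^0.65 = 0.12 / (0.026 + 0.027 + 0.061) = 0.12 / 0.114 = 1.0526
k* = 1.0526^(1/0.65) ≈ 1.0821
y* = (k*)^α = 1.0821^0.35 ≈ 1.0280

y* = 1.03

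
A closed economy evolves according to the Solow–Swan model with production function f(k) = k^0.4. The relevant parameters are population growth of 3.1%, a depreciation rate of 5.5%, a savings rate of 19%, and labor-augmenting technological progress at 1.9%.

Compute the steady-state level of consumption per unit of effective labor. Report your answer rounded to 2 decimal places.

At the steady state, Δk = 0, so s·k^α = (n + g + δ)·k.
Rearranging, k^(1−α) = s / (n + g + δ).
k^0.6 = 0.19 / (0.031 + 0.019 + 0.055) = 0.19 / 0.105 = 1.8095
k* = 1.8095^(1/0.6) ≈ 2.6870
y* = (k*)^α = 2.6870^0.4 ≈ 1.4849
c* = (1 − s)·y* = (1 − 0.19) × 1.4849 ≈ 1.2028

c* ≈ 1.20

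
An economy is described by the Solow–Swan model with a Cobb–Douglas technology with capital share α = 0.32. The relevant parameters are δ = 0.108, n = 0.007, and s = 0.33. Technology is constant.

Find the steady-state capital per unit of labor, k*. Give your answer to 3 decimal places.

k* = 4.713

In steady state, investment equals break-even investment: s·k^α = (n + δ)·k.
Rearranging, k^(1−α) = s / (n + δ).
k^0.68 = 0.33 / (0.007 + 0.108) = 0.33 / 0.115 = 2.8696
k* = 2.8696^(1/0.68) ≈ 4.7127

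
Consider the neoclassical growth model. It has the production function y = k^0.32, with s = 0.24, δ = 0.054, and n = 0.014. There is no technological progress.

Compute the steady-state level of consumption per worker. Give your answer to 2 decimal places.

c* = 1.38

In steady state, investment equals break-even investment: s·k^α = (n + δ)·k.
Rearranging, k^(1−α) = s / (n + δ).
k^0.68 = 0.24 / (0.014 + 0.054) = 0.24 / 0.068 = 3.5294
k* = 3.5294^(1/0.68) ≈ 6.3891
y* = (k*)^α = 6.3891^0.32 ≈ 1.8103
c* = (1 − s)·y* = (1 − 0.24) × 1.8103 ≈ 1.3758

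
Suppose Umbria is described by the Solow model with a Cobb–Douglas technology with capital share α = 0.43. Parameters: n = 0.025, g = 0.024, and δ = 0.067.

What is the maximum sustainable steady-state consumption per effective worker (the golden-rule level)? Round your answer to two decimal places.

c_gold ≈ 1.53

At the golden rule, f'(k) = n + g + δ, so α·k^(α−1) = n + g + δ and k_gold = (α/(n + g + δ))^(1/(1−α)).
k_gold = (0.43/0.116)^(1/0.57) = 3.7069^1.7544 ≈ 9.9603
c_gold = f(k_gold) − (n + g + δ)·k_gold = 2.6869 − 0.116×9.9603 ≈ 1.5315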